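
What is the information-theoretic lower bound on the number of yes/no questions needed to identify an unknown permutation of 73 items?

There are 73! = 4470115461512684340891257138125051110076800700282905015819080092370422104067183317016903680000000000000000 permutations. Each yes/no question gives at most 1 bit, so at least ceil(log_2(4470115461512684340891257138125051110076800700282905015819080092370422104067183317016903680000000000000000)) = 351 questions are needed.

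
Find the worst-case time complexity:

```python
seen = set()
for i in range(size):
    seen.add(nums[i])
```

Time complexity: O(n).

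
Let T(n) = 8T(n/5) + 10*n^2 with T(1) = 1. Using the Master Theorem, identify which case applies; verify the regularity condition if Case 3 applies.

a=8, b=5, f(n)=10*n^2.
log_5(8) = 1.292 < 2.
f(n) = Omega(n^(1.292+epsilon)) for some epsilon > 0, so Case 3 is the candidate.
Regularity: a*f(n/b) = 8*10*(n/5)^2 = (8/25)*10*n^2 <= c*f(n) with c = 8/25 < 1. Satisfied.
Case 3: T(n) = Theta(n^2).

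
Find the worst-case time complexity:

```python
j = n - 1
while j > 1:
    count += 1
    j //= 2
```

Time complexity: O(log n).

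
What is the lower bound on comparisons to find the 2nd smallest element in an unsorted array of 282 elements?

Finding the 2nd smallest of 282 elements requires Omega(n) comparisons. Every element must participate in at least one comparison; otherwise it could be the 2nd smallest.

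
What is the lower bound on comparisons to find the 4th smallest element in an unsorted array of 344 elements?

Finding the 4th smallest of 344 elements requires Omega(n) comparisons. Every element must participate in at least one comparison; otherwise it could be the 4th smallest.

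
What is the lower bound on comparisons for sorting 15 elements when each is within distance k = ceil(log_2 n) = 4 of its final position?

Partition the 15 positions into floor(n/k) blocks of k = 4 consecutive positions; any permutation within a block keeps every element within k of its final position, so there are at least (k!)^(n/k) distinguishable inputs. Lower bound: log_2((k!)^(n/k)) = (n/k) * log_2(k!) = Theta(n log k); with k = ceil(log_2 n), this is Omega(n log log n).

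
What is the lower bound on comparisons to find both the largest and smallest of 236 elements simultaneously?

Pair elements first (floor(236/2) comparisons), then find max among winners and min among losers. Total: ceil(3*236/2) - 2 = 352 comparisons.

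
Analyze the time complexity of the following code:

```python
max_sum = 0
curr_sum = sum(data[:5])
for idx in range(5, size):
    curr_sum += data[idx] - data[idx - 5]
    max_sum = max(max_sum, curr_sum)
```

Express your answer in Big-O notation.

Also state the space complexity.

Time complexity: O(n).
Space complexity: O(1).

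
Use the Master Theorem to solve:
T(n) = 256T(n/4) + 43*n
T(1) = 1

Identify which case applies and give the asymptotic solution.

a=256, b=4, f(n)=43*n.
log_4(256) = 4 > 1.
Since f(n) = O(n^1) is polynomially smaller than n^4, Case 1 applies.
T(n) = Theta(n^4).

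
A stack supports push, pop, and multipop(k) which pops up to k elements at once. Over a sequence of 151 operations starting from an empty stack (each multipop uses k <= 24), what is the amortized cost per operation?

Each element is pushed exactly once and popped at most once (whether by pop or as part of a multipop). So the total number of individual pops over the whole sequence is at most the number of pushes, which is at most 151. Total work <= 2 * 151, hence O(1) amortized per operation.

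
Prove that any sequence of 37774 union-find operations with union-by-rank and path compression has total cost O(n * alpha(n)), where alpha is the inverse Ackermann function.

Using Tarjan's analysis with rank-based potential function. Union-by-rank keeps tree height O(log n). Path compression flattens paths during find. For n = 37774 operations, total cost is O(n * alpha(n)), effectively O(n) since alpha grows incredibly slowly.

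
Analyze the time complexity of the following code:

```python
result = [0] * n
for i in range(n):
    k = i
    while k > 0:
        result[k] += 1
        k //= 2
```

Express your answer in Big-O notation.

Time complexity: O(n log n).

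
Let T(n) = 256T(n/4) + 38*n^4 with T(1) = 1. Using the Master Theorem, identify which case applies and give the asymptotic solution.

a=256, b=4, f(n)=38*n^4.
log_4(256) = 4, so n^(log_b(a)) = n^4.
f(n) = Theta(n^4), so Case 2 applies.
T(n) = Theta(n^4 log n).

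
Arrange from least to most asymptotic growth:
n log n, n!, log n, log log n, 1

Ordered by growth rate: 1 < log log n < log n < n log n < n!.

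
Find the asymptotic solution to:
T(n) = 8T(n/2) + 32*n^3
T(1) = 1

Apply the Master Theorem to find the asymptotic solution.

a=8, b=2, f(n)=32*n^3. log_2(8) = 3. Case 2: T(n) = O(n^3 log n).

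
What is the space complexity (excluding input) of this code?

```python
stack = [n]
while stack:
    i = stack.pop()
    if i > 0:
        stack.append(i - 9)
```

Space complexity: O(1).
Only a constant amount of auxiliary storage is used; nothing grows with n.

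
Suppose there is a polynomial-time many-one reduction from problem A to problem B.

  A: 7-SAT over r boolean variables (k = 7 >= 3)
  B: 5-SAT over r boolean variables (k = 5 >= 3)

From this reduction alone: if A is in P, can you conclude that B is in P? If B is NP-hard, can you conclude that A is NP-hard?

A poly-time reduction A <=_p B transfers tractability DOWN (B easy => A easy) and hardness UP (A hard => B hard), not the reverse.
From A in P, the reduction alone does NOT give B in P: any problem in P trivially reduces to SAT, yet SAT is not known to be in P.
From B NP-hard, the reduction alone does NOT give A NP-hard: again, easy problems reduce to hard ones.
(Here in fact A is NP-complete and B is NP-complete.)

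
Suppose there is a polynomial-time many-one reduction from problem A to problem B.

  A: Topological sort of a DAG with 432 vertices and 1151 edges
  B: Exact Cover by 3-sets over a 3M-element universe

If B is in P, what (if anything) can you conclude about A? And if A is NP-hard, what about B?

A poly-time reduction A <=_p B means any A-instance can be transformed to a B-instance in poly time.
If B is in P: compose the reduction with B's poly-time algorithm to solve A in poly time, so A is in P.
If A is NP-hard: every NP problem reduces to A, which reduces to B; composing reductions, every NP problem reduces to B, so B is NP-hard.
(Here in fact A is P and B is NP-complete.)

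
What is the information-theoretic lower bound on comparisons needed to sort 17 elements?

There are 17! = 355687428096000 possible orderings. Each comparison gives 1 bit. We need at least ceil(log_2(355687428096000)) = 49 comparisons.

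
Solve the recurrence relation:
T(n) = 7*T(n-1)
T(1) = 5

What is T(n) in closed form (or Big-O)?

Each step multiplies by 7. T(n) = T(1)*7^(n-1) = 5*7^(n-1).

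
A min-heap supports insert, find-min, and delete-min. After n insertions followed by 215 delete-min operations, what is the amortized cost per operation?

Insert takes O(log n) worst case. Delete-min takes O(log n). Over a sequence of n inserts and 215 delete-mins, total cost is O((n + 215) log n). Amortized per operation: O(log n).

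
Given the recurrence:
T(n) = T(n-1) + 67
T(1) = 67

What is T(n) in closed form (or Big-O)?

Unrolling: T(n) = T(n-1) + 67 = T(n-2) + 2*67 = ... = T(1) + (n-1)*67 = 67 + (n-1)*67 = 67n.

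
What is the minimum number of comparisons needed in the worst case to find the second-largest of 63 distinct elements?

Lower bound: finding the max needs 63-1 comparisons. By the adversary weight-doubling argument, the max must personally win >= ceil(log_2(63)) = 6 comparisons; the 2nd-largest is among those 6 losers, needing 6-1 more comparisons. Total >= 63-1 + 6-1 = 67. A balanced knockout tournament achieves this.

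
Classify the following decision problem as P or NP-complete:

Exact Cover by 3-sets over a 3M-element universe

This problem is NP-complete: one of Karp's 21 NP-complete problems.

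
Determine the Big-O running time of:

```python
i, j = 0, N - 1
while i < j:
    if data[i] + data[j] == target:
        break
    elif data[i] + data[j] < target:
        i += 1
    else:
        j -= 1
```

Time complexity: O(n).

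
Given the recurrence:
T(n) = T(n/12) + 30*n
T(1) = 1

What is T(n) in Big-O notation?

Geometric series: 30*n*(1 + 1/12 + 1/12^2 + ...) = O(n). T(n) = O(n).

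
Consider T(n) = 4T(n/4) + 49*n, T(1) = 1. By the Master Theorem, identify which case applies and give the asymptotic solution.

a=4, b=4, f(n)=49*n.
log_4(4) = 1, so n^(log_b(a)) = n.
f(n) = Theta(n), so Case 2 applies.
T(n) = Theta(n log n).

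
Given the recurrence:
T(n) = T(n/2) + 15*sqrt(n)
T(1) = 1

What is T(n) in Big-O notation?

Each level contributes sqrt(n/2^k). Geometric series with ratio 1/sqrt(2) < 1 sums to O(sqrt(n)).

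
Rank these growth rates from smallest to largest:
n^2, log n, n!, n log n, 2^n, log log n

Ordered by growth rate: log log n < log n < n log n < n^2 < 2^n < n!.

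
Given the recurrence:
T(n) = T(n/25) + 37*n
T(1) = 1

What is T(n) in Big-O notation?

Geometric series: 37*n*(1 + 1/25 + 1/25^2 + ...) = O(n). T(n) = O(n).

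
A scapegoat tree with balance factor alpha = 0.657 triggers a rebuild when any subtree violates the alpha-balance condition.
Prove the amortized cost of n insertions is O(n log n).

Define potential Phi = c * sum of |size(left(v)) - size(right(v))| over all nodes. An insertion at depth d costs O(d) = O(log n) and increases Phi by O(log n). When a rebuild of subtree of size s occurs, it costs O(s) but reduces Phi by Omega(s). With alpha = 0.657, between rebuilds Omega(s) insertions must occur. Amortized cost per insertion: O(log n).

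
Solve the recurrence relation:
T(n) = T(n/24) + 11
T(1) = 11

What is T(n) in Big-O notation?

Each step divides n by 24 and adds 11. After log_24(n) steps, T(n) = O(log n).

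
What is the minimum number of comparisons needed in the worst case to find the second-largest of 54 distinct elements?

Lower bound: finding the max needs 54-1 comparisons. By the adversary weight-doubling argument, the max must personally win >= ceil(log_2(54)) = 6 comparisons; the 2nd-largest is among those 6 losers, needing 6-1 more comparisons. Total >= 54-1 + 6-1 = 58. A balanced knockout tournament achieves this.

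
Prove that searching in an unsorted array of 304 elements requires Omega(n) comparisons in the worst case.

An adversary can always place the target in the last position checked. Until all 304 positions are examined, the target might be in any unchecked position. Therefore 304 comparisons are necessary.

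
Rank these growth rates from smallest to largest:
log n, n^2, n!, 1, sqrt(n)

Ordered by growth rate: 1 < log n < sqrt(n) < n^2 < n!.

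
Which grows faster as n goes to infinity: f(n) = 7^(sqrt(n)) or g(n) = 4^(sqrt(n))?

f(n) = 7^(sqrt(n)) grows faster: ratio is (7/4)^(sqrt(n)) -> infinity since 7/4 > 1.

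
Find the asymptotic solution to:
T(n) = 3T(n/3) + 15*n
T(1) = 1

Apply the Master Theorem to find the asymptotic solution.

a=3, b=3, f(n)=15*n. log_3(3) = 1. Case 2: T(n) = O(n log n).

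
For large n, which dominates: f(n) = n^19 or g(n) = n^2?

f(n) = n^19 grows faster: n^19/n^2 = n^17 -> infinity.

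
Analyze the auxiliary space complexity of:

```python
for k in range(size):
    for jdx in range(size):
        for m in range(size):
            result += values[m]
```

Space complexity: O(1).
Only a constant amount of auxiliary storage is used; nothing grows with n.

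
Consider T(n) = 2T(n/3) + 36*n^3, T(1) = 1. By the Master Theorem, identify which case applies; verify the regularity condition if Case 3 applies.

a=2, b=3, f(n)=36*n^3.
log_3(2) = 0.6309 < 3.
f(n) = Omega(n^(0.6309+epsilon)) for some epsilon > 0, so Case 3 is the candidate.
Regularity: a*f(n/b) = 2*36*(n/3)^3 = (2/27)*36*n^3 <= c*f(n) with c = 2/27 < 1. Satisfied.
Case 3: T(n) = Theta(n^3).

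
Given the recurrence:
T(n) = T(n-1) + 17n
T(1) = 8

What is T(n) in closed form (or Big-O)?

Unrolling: T(n) = 8 + 17*(2 + 3 + ... + n) = 8 + 17*(n(n+1)/2 - 1) = O(n^2).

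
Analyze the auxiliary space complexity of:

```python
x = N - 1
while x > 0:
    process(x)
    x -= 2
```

Space complexity: O(1).
Only a constant amount of auxiliary storage is used; nothing grows with n.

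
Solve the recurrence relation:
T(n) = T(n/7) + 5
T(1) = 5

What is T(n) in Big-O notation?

Each step divides n by 7 and adds 5. After log_7(n) steps, T(n) = O(log n).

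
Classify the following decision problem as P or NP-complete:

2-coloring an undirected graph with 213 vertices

This problem is in P: 2-coloring is bipartiteness testing via BFS, O(V+E).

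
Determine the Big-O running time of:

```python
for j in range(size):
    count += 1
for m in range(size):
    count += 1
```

Time complexity: O(n).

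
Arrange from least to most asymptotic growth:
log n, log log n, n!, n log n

Ordered by growth rate: log log n < log n < n log n < n!.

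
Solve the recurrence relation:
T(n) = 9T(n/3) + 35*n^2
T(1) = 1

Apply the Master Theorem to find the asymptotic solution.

a=9, b=3, f(n)=35*n^2. log_3(9) = 2. Case 2: T(n) = O(n^2 log n).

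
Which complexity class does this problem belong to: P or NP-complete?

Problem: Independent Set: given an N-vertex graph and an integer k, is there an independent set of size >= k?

This problem is NP-complete: complement of Clique (with k part of the input).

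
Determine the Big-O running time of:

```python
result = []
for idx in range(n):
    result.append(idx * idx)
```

Time complexity: O(n).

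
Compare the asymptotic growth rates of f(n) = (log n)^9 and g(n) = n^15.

g(n) = n^15 grows faster: any positive polynomial dominates any polylog.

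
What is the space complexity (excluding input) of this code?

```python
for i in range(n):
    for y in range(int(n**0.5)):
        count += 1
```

Space complexity: O(1).
Only a constant amount of auxiliary storage is used; nothing grows with n.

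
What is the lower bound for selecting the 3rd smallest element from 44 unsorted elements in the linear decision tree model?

Selecting the 3rd smallest of 44 elements requires Omega(n) comparisons. Every element must be compared at least once. The BFPRT algorithm achieves O(n), making this tight.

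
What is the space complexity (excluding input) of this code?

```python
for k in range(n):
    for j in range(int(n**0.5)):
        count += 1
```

Space complexity: O(1).
Only a constant amount of auxiliary storage is used; nothing grows with n.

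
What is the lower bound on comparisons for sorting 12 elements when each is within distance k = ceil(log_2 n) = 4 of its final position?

Partition the 12 positions into floor(n/k) blocks of k = 4 consecutive positions; any permutation within a block keeps every element within k of its final position, so there are at least (k!)^(n/k) distinguishable inputs. Lower bound: log_2((k!)^(n/k)) = (n/k) * log_2(k!) = Theta(n log k); with k = ceil(log_2 n), this is Omega(n log log n).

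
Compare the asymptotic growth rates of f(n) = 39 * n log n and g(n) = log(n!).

f(n) = 39 * n log n and g(n) = log(n!) are Theta of each other: Stirling: log(n!) = n log n - n + O(log n) = Theta(n log n); the constant 39 doesn't change the Theta class.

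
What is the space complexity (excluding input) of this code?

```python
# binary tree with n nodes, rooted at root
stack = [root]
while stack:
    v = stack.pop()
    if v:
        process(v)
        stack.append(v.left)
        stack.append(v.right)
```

Space complexity: O(n).
Auxiliary storage grows linearly with the input size n in the worst case.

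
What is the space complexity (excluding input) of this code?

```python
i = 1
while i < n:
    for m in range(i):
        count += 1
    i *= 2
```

Space complexity: O(1).
Only a constant amount of auxiliary storage is used; nothing grows with n.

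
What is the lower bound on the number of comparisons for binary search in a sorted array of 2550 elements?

With 2550 possible positions, we need at least ceil(log_2(2550)) = 12 comparisons. Each comparison splits the remaining candidates by at most half.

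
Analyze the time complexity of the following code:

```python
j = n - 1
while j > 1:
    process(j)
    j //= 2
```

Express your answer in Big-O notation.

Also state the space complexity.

Time complexity: O(log n).
Space complexity: O(1).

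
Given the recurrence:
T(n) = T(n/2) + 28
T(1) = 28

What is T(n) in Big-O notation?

Each step divides n by 2 and adds 28. After log_2(n) steps, T(n) = O(log n).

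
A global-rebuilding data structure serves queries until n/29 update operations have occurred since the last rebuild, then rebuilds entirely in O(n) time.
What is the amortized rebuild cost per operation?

The O(n) rebuild is triggered by n/29 operations, so each contributes O(n)/(n/29) = O(29) = O(1) to the rebuild cost.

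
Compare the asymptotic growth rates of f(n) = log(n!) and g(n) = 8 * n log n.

f(n) = log(n!) and g(n) = 8 * n log n are Theta of each other: Stirling: log(n!) = n log n - n + O(log n) = Theta(n log n); the constant 8 doesn't change the Theta class.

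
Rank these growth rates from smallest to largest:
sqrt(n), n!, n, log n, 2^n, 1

Ordered by growth rate: 1 < log n < sqrt(n) < n < 2^n < n!.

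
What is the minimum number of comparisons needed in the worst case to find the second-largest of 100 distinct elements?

Lower bound: finding the max needs 100-1 comparisons. By the adversary weight-doubling argument, the max must personally win >= ceil(log_2(100)) = 7 comparisons; the 2nd-largest is among those 7 losers, needing 7-1 more comparisons. Total >= 100-1 + 7-1 = 105. A balanced knockout tournament achieves this.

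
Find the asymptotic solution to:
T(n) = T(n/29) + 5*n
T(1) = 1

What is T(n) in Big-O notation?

Geometric series: 5*n*(1 + 1/29 + 1/29^2 + ...) = O(n). T(n) = O(n).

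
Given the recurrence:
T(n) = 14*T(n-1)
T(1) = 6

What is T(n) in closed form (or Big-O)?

Each step multiplies by 14. T(n) = T(1)*14^(n-1) = 6*14^(n-1).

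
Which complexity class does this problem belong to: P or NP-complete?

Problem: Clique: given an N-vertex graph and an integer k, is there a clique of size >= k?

This problem is NP-complete: complement of Independent Set / Vertex Cover (with k part of the input).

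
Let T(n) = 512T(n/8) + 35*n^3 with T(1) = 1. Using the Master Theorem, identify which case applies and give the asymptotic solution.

a=512, b=8, f(n)=35*n^3.
log_8(512) = 3, so n^(log_b(a)) = n^3.
f(n) = Theta(n^3), so Case 2 applies.
T(n) = Theta(n^3 log n).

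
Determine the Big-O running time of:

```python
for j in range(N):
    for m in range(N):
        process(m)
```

Time complexity: O(n^2).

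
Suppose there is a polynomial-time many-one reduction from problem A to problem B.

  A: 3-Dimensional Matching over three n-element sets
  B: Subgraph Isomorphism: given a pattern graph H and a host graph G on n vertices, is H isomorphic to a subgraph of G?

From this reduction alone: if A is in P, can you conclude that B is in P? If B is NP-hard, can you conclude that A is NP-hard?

A poly-time reduction A <=_p B transfers tractability DOWN (B easy => A easy) and hardness UP (A hard => B hard), not the reverse.
From A in P, the reduction alone does NOT give B in P: any problem in P trivially reduces to SAT, yet SAT is not known to be in P.
From B NP-hard, the reduction alone does NOT give A NP-hard: again, easy problems reduce to hard ones.
(Here in fact A is NP-complete and B is NP-complete.)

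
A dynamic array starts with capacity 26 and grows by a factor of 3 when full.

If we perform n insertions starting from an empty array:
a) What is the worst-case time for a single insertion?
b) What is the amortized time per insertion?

(a) Worst-case single insertion: O(n) -- when the array is full at capacity c, the resize copies all c elements, and c can be Theta(n).
(b) Resizes happen at sizes 26, 78, 234, ... Total copy cost for n insertions: 26 + 78 + ... = O(n) (geometric series with ratio 1/3). Amortized cost per insertion: O(n)/n = O(1).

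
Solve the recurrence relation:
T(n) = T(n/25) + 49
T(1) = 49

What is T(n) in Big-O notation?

Each step divides n by 25 and adds 49. After log_25(n) steps, T(n) = O(log n).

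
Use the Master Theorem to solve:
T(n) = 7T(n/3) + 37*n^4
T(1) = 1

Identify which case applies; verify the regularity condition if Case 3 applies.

a=7, b=3, f(n)=37*n^4.
log_3(7) = 1.771 < 4.
f(n) = Omega(n^(1.771+epsilon)) for some epsilon > 0, so Case 3 is the candidate.
Regularity: a*f(n/b) = 7*37*(n/3)^4 = (7/81)*37*n^4 <= c*f(n) with c = 7/81 < 1. Satisfied.
Case 3: T(n) = Theta(n^4).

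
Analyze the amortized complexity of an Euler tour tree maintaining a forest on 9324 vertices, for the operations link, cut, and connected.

An Euler tour tree stores each tree's Euler tour as a balanced BST keyed by tour position. On 9324 vertices: link concatenates two tours via O(1) splits/joins of size <= 2*9324 (O(log n)); cut splits the tour at the two occurrences of the edge (O(log n)); connected compares BST roots (O(log n) to find the root). All O(log n) amortized.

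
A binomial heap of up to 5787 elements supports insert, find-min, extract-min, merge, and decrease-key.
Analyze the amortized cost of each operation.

A binomial heap with n <= 5787 elements has at most floor(log_2 5787) + 1 = 13 trees. Using potential Phi = number of trees: Insert adds one tree, but cascading merges reduce count -- amortized O(1). Find-min reads the cached minimum pointer: O(1). Extract-min creates O(log n) new trees: O(log n). Merge combines tree lists: O(log n). Decrease-key sifts the element up its tree of height <= log n: O(log n).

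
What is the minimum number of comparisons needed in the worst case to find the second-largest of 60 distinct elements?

Lower bound: finding the max needs 60-1 comparisons. By the adversary weight-doubling argument, the max must personally win >= ceil(log_2(60)) = 6 comparisons; the 2nd-largest is among those 6 losers, needing 6-1 more comparisons. Total >= 60-1 + 6-1 = 64. A balanced knockout tournament achieves this.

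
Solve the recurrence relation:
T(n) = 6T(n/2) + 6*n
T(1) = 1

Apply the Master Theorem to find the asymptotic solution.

a=6, b=2, f(n)=6*n. log_2(6) = 2.585. Case 1 of Master Theorem: T(n) = O(n^2.585).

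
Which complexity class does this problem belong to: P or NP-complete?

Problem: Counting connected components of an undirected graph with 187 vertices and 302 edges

This problem is in P: BFS/DFS visits each vertex and edge once: O(V+E).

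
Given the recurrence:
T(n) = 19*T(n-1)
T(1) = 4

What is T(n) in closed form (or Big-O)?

Each step multiplies by 19. T(n) = T(1)*19^(n-1) = 4*19^(n-1).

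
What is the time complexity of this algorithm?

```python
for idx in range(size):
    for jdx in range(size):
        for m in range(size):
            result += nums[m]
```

Time complexity: O(n^3).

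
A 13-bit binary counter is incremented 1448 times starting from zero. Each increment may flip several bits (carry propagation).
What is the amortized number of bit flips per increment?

Bit i flips on every 2^i-th increment, so over 1448 increments bit i flips floor(1448/2^i) times. Summing over i: total flips < 2 * 1448. Amortized: < 2 = O(1) per increment.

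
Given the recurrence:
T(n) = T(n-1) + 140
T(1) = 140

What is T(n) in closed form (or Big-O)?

Unrolling: T(n) = T(n-1) + 140 = T(n-2) + 2*140 = ... = T(1) + (n-1)*140 = 140 + (n-1)*140 = 140n.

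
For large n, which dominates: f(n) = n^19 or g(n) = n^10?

f(n) = n^19 grows faster: n^19/n^10 = n^9 -> infinity.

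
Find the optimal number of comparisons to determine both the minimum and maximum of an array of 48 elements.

Naive approach: 94 comparisons (47 for max + 47 for min).
Optimal: Compare elements in pairs first (floor(n/2) = 24 comparisons), then find max among winners and min among losers (23 comparisons each).
Total: ceil(3n/2) - 2 = 70 comparisons. An adversary argument shows this is also a lower bound.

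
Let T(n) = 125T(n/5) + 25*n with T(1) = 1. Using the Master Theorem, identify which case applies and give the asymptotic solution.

a=125, b=5, f(n)=25*n.
log_5(125) = 3 > 1.
Since f(n) = O(n^1) is polynomially smaller than n^3, Case 1 applies.
T(n) = Theta(n^3).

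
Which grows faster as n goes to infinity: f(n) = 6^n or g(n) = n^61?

f(n) = 6^n grows faster: any exponential with base > 1 dominates every polynomial.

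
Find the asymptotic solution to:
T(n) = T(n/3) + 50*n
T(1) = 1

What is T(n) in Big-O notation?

Geometric series: 50*n*(1 + 1/3 + 1/3^2 + ...) = O(n). T(n) = O(n).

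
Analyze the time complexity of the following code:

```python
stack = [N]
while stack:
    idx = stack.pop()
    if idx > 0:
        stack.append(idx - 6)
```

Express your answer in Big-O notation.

Time complexity: O(n).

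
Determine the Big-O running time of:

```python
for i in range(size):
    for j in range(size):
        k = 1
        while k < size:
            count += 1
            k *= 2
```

Time complexity: O(n^2 log n).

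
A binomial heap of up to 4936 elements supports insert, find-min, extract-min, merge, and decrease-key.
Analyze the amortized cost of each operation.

A binomial heap with n <= 4936 elements has at most floor(log_2 4936) + 1 = 13 trees. Using potential Phi = number of trees: Insert adds one tree, but cascading merges reduce count -- amortized O(1). Find-min reads the cached minimum pointer: O(1). Extract-min creates O(log n) new trees: O(log n). Merge combines tree lists: O(log n). Decrease-key sifts the element up its tree of height <= log n: O(log n).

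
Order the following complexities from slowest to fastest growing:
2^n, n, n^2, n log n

Ordered by growth rate: n < n log n < n^2 < 2^n.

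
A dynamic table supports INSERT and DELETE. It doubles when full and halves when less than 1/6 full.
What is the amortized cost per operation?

Using potential function Phi = |2*num_items - table_size| when load > 1/2, and Phi = table_size/2 - num_items otherwise. The gap of 1/6 vs 1/2 for shrinking prevents thrashing. Both insert and delete have O(1) amortized cost.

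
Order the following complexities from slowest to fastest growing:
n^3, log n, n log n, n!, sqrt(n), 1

Ordered by growth rate: 1 < log n < sqrt(n) < n log n < n^3 < n!.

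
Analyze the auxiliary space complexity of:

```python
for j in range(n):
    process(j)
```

Space complexity: O(1).
Only a constant amount of auxiliary storage is used; nothing grows with n.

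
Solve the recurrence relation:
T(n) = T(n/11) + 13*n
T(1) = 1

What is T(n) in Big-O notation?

Geometric series: 13*n*(1 + 1/11 + 1/11^2 + ...) = O(n). T(n) = O(n).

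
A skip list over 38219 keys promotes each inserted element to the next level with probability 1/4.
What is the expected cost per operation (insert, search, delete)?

Expected number of levels is O(log_4(38219)) = O(log n). A search visits O(1) expected nodes per level over O(log n) levels. Insert/delete are a search plus O(1) pointer updates per level. Expected O(log n) per operation.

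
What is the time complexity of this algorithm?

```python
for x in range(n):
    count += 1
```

Time complexity: O(n).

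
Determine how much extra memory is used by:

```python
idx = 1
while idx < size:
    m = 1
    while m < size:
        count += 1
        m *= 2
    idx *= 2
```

Space complexity: O(1).
Only a constant amount of auxiliary storage is used; nothing grows with n.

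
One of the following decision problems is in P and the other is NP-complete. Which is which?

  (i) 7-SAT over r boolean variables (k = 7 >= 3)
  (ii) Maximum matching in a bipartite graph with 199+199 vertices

(i) is NP-complete: 3-SAT is NP-complete (Cook-Levin); k-SAT for k>=3 reduces from 3-SAT.
(ii) is P: Hopcroft-Karp runs in O(E sqrt(V)).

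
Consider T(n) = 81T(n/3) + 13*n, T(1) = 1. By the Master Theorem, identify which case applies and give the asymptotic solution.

a=81, b=3, f(n)=13*n.
log_3(81) = 4 > 1.
Since f(n) = O(n^1) is polynomially smaller than n^4, Case 1 applies.
T(n) = Theta(n^4).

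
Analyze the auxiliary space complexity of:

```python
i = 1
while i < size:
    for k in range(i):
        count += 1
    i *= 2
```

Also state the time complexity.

Space complexity: O(1).
Only a constant amount of auxiliary storage is used; nothing grows with n.
Time complexity: O(n).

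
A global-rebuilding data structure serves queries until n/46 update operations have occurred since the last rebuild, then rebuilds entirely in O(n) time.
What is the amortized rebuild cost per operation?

The O(n) rebuild is triggered by n/46 operations, so each contributes O(n)/(n/46) = O(46) = O(1) to the rebuild cost.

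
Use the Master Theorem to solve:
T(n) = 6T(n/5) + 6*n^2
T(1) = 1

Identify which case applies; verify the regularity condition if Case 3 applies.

a=6, b=5, f(n)=6*n^2.
log_5(6) = 1.113 < 2.
f(n) = Omega(n^(1.113+epsilon)) for some epsilon > 0, so Case 3 is the candidate.
Regularity: a*f(n/b) = 6*6*(n/5)^2 = (6/25)*6*n^2 <= c*f(n) with c = 6/25 < 1. Satisfied.
Case 3: T(n) = Theta(n^2).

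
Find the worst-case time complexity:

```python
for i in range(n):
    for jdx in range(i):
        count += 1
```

Time complexity: O(n^2).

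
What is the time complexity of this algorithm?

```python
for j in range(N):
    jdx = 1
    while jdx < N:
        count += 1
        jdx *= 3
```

Time complexity: O(n log n).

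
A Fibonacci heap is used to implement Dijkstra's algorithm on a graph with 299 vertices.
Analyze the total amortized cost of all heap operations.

Dijkstra performs 299 insert, 299 extract-min, and at most E decrease-key operations. With Fibonacci heap: insert O(1) amortized, extract-min O(log n) amortized, decrease-key O(1) amortized. Total with n = 299: O(n * 1 + n * log n + E * 1) = O(n log n + E).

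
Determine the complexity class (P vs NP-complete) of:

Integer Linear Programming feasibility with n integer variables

This problem is NP-complete: ILP feasibility is NP-complete (LP relaxation is in P).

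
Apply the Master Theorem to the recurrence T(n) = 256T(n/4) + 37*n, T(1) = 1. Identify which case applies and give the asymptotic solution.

a=256, b=4, f(n)=37*n.
log_4(256) = 4 > 1.
Since f(n) = O(n^1) is polynomially smaller than n^4, Case 1 applies.
T(n) = Theta(n^4).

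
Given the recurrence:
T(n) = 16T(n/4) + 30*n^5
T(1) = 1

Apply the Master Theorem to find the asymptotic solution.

a=16, b=4, f(n)=30*n^5. log_4(16) = 2 < 5. Case 3: T(n) = O(n^5).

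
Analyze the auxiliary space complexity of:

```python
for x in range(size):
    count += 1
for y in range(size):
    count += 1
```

Space complexity: O(1).
Only a constant amount of auxiliary storage is used; nothing grows with n.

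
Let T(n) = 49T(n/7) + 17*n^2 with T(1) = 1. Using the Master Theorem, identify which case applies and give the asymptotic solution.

a=49, b=7, f(n)=17*n^2.
log_7(49) = 2, so n^(log_b(a)) = n^2.
f(n) = Theta(n^2), so Case 2 applies.
T(n) = Theta(n^2 log n).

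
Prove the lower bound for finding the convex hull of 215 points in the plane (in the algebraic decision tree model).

Reduction from sorting: given 215 numbers x_1,...,x_{215}, map x_i to the point (x_i, x_i^2) on the parabola y = x^2. All points are on the convex hull, and walking the hull gives them in sorted x-order. Since sorting requires Omega(n log n), so does planar convex hull.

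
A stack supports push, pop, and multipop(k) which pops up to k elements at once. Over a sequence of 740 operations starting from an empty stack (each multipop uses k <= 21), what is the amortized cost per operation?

Each element is pushed exactly once and popped at most once (whether by pop or as part of a multipop). So the total number of individual pops over the whole sequence is at most the number of pushes, which is at most 740. Total work <= 2 * 740, hence O(1) amortized per operation.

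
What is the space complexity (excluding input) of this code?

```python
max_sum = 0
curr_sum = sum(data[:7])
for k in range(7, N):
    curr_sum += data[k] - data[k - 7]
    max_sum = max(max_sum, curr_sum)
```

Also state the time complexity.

Space complexity: O(1).
Only a constant amount of auxiliary storage is used; nothing grows with n.
Time complexity: O(n).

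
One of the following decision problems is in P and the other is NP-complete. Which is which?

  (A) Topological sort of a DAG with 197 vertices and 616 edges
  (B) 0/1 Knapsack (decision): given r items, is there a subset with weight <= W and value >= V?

(A) is P: DFS-based topological sort runs in O(V+E).
(B) is NP-complete: reduces from Subset Sum.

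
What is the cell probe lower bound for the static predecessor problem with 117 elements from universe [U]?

The Patrascu-Thorup lower bound shows any data structure on n = 117 elements using O(n * polylog(n)) space requires Omega(log log U) query time. van Emde Boas trees achieve O(log log U) with O(U) space.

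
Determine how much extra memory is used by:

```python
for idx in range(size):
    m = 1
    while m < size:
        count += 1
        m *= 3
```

Space complexity: O(1).
Only a constant amount of auxiliary storage is used; nothing grows with n.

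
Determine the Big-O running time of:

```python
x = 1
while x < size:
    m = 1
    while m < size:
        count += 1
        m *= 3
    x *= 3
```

Time complexity: O(log^2 n).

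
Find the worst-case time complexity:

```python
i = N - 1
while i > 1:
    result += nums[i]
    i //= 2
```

Time complexity: O(log n).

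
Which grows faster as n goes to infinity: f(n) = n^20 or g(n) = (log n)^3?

f(n) = n^20 grows faster: any positive polynomial dominates any polylog.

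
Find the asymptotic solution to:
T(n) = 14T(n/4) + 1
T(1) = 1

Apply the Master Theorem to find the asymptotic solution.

a=14, b=4, f(n)=1. log_4(14) = 1.904. Case 1 of Master Theorem: T(n) = O(n^1.904).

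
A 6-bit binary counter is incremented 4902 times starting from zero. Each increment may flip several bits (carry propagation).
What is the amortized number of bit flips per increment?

Bit i flips on every 2^i-th increment, so over 4902 increments bit i flips floor(4902/2^i) times. Summing over i: total flips < 2 * 4902. Amortized: < 2 = O(1) per increment.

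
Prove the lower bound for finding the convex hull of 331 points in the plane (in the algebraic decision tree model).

Reduction from sorting: given 331 numbers x_1,...,x_{331}, map x_i to the point (x_i, x_i^2) on the parabola y = x^2. All points are on the convex hull, and walking the hull gives them in sorted x-order. Since sorting requires Omega(n log n), so does planar convex hull.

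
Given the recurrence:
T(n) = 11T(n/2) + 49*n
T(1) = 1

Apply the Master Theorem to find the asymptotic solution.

a=11, b=2, f(n)=49*n. log_2(11) = 3.459. Case 1 of Master Theorem: T(n) = O(n^3.459).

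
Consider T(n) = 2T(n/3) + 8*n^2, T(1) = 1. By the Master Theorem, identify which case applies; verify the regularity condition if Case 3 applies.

a=2, b=3, f(n)=8*n^2.
log_3(2) = 0.6309 < 2.
f(n) = Omega(n^(0.6309+epsilon)) for some epsilon > 0, so Case 3 is the candidate.
Regularity: a*f(n/b) = 2*8*(n/3)^2 = (2/9)*8*n^2 <= c*f(n) with c = 2/9 < 1. Satisfied.
Case 3: T(n) = Theta(n^2).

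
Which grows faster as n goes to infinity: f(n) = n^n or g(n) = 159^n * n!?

g(n) = 159^n * n! grows faster: by Stirling n! ~ sqrt(2 pi n)(n/e)^n, so 159^n n! / n^n ~ (159/e)^n sqrt(2 pi n) -> infinity since 159/e > 1.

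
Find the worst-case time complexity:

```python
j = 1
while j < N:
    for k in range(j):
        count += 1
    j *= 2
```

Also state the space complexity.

Time complexity: O(n).
Space complexity: O(1).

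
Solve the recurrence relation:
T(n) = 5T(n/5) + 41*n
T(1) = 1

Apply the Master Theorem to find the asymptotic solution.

a=5, b=5, f(n)=41*n. log_5(5) = 1. Case 2: T(n) = O(n log n).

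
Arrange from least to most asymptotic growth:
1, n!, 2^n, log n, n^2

Ordered by growth rate: 1 < log n < n^2 < 2^n < n!.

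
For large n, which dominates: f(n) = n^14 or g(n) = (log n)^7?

f(n) = n^14 grows faster: any positive polynomial dominates any polylog.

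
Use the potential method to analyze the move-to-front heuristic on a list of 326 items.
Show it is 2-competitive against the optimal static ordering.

Let Phi = number of inversions between the MTF list and the optimal static list (0 <= Phi <= C(326,2)). Accessing an element at MTF position k and optimal position j: the move-to-front destroys all k-1 inversions in front of it that are not in front in optimal (>= k-j of them) and creates at most j-1 new ones. Amortized cost <= k + (j-1) - (k-j) = 2j - 1 <= 2 * optimal cost.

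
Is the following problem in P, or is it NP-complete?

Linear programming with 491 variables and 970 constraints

This problem is in P: the ellipsoid and interior-point methods run in polynomial time.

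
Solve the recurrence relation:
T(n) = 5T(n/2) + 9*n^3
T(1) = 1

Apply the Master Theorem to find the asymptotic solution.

a=5, b=2, f(n)=9*n^3. log_2(5) = 2.322 < 3. Case 3: T(n) = O(n^3).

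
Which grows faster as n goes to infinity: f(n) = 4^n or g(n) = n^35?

f(n) = 4^n grows faster: any exponential with base > 1 dominates every polynomial.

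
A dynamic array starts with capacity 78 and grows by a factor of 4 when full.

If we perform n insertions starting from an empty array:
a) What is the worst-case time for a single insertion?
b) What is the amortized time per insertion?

(a) Worst-case single insertion: O(n) -- when the array is full at capacity c, the resize copies all c elements, and c can be Theta(n).
(b) Resizes happen at sizes 78, 312, 1248, ... Total copy cost for n insertions: 78 + 312 + ... = O(n) (geometric series with ratio 1/4). Amortized cost per insertion: O(n)/n = O(1).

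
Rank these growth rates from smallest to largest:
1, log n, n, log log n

Ordered by growth rate: 1 < log log n < log n < n.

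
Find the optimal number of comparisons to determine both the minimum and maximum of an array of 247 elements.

Naive approach: 492 comparisons (246 for max + 246 for min).
Optimal: Compare elements in pairs first (floor(n/2) = 123 comparisons), then find max among winners and min among losers (123 comparisons each).
Total: ceil(3n/2) - 2 = 369 comparisons. An adversary argument shows this is also a lower bound.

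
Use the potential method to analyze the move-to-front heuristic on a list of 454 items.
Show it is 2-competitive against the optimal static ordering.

Let Phi = number of inversions between the MTF list and the optimal static list (0 <= Phi <= C(454,2)). Accessing an element at MTF position k and optimal position j: the move-to-front destroys all k-1 inversions in front of it that are not in front in optimal (>= k-j of them) and creates at most j-1 new ones. Amortized cost <= k + (j-1) - (k-j) = 2j - 1 <= 2 * optimal cost.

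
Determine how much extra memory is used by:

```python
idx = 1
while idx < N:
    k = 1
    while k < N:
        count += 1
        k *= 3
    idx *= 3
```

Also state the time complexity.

Space complexity: O(1).
Only a constant amount of auxiliary storage is used; nothing grows with n.
Time complexity: O(log^2 n).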